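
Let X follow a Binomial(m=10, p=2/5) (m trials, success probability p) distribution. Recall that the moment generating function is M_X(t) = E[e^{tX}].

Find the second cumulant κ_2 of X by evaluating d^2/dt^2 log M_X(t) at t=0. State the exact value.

κ_2 = K′′(0) = 12/5

M_X(t) = (2*e^(t)/5 + 3/5)^10
K_X(t) = log M_X(t) = 10*log(2*e^(t)/5 + 3/5)
K′(t) = 20*e^(t)/(2*e^(t) + 3)
K′′(t) = 60*e^(t)/(4*e^(2*t) + 12*e^(t) + 9)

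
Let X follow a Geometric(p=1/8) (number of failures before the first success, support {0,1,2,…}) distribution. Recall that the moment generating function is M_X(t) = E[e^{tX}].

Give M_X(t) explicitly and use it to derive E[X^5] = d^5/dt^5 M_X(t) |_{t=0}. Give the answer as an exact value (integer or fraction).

E[X^5] = M^(5)(0) = 2646007

M_X(t) = 1/(8*(1 - 7*e^(t)/8))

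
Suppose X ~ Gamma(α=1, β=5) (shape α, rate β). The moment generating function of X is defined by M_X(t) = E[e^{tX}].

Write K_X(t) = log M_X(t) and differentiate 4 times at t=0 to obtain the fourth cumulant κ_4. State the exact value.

κ_4 = d^4K/dt^4 |_{t=0} = 6/625

M_X(t) = 5/(5 - t)
K_X(t) = log M_X(t) = -log(5 - t) + log(5)
dK/dt = -1/(t - 5)
d^2K/dt^2 = 1/(t^2 - 10*t + 25)
d^3K/dt^3 = -2/(t^3 - 15*t^2 + 75*t - 125)
d^4K/dt^4 = 6/(t^4 - 20*t^3 + 150*t^2 - 500*t + 625)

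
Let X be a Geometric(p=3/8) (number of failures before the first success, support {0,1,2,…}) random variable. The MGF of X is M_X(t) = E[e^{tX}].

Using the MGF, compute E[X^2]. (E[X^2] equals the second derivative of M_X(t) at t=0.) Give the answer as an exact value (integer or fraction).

E[X^2] = d^2M/dt^2 |_{t=0} = 65/9

M_X(t) = 3/(8*(1 - 5*e^(t)/8))
dM/dt = 15*e^(t)/(25*e^(2*t) - 80*e^(t) + 64)
d^2M/dt^2 = (-75*e^(2*t) - 120*e^(t))/(125*e^(3*t) - 600*e^(2*t) + 960*e^(t) - 512)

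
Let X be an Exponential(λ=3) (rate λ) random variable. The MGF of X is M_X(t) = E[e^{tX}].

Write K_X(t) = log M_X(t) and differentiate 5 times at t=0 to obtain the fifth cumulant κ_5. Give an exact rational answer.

κ_5 = K^(5)(0) = 8/81

M_X(t) = 3/(3 - t)
K_X(t) = log M_X(t) = -log(3 - t) + log(3)
K^(5)(t) = -24/(t^5 - 15*t^4 + 90*t^3 - 270*t^2 + 405*t - 243)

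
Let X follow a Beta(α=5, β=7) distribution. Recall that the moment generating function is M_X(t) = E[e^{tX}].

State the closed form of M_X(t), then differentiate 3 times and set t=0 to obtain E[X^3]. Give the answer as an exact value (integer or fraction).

E[X^3] = M′′′(0) = 5/52

M_X(t) = ₁F₁(5; 12; t)
M′(t) = 5*₁F₁(6; 13; t)/12
M′′(t) = 5*₁F₁(7; 14; t)/26
M′′′(t) = 5*₁F₁(8; 15; t)/52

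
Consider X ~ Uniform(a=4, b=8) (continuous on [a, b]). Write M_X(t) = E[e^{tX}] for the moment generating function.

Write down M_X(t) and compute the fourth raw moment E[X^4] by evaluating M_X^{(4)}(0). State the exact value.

M_X(t) = (e^(8*t) - e^(4*t))/(4*t)
M′(t) = (8*t*e^(8*t) - 4*t*e^(4*t) - e^(8*t) + e^(4*t))/(4*t^2)
M′′(t) = (32*t^2*e^(8*t) - 8*t^2*e^(4*t) - 8*t*e^(8*t) + 4*t*e^(4*t) + e^(8*t) - e^(4*t))/(2*t^3)
M′′′(t) = (256*t^3*e^(8*t) - 32*t^3*e^(4*t) - 96*t^2*e^(8*t) + 24*t^2*e^(4*t) + 24*t*e^(8*t) - 12*t*e^(4*t) - 3*e^(8*t) + 3*e^(4*t))/(2*t^4)

E[X^4] = M′′′′(0) = 7936/5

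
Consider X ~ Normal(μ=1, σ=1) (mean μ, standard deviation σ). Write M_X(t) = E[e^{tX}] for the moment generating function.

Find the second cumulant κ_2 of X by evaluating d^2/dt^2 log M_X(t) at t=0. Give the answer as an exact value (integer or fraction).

κ_2 = D^2[K](0) = 1

M_X(t) = e^(t^2/2 + t)
K_X(t) = log M_X(t) = t^2/2 + t
D^2[K](t) = 1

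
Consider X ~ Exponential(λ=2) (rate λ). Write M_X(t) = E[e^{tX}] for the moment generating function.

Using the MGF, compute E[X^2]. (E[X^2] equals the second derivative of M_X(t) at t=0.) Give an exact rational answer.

E[X^2] = M′′(0) = 1/2

M_X(t) = 2/(2 - t)
M′(t) = 2/(t^2 - 4*t + 4)
M′′(t) = -4/(t^3 - 6*t^2 + 12*t - 8)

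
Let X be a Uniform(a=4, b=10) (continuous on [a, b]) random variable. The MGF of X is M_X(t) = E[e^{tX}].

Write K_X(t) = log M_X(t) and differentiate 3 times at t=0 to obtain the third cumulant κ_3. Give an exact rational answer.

κ_3 = d^3K/dt^3 |_{t=0} = 0

M_X(t) = (e^(10*t) - e^(4*t))/(6*t)
K_X(t) = log M_X(t) = -log(t) + log(e^(10*t) - e^(4*t)) - log(6)
dK/dt = (10*t*e^(6*t) - 4*t - e^(6*t) + 1)/(t*e^(6*t) - t)
d^2K/dt^2 = (-36*t^2*e^(6*t) + e^(12*t) - 2*e^(6*t) + 1)/(t^2*e^(12*t) - 2*t^2*e^(6*t) + t^2)
d^3K/dt^3 = (216*t^3*e^(12*t) + 216*t^3*e^(6*t) - 2*e^(18*t) + 6*e^(12*t) - 6*e^(6*t) + 2)/(t^3*e^(18*t) - 3*t^3*e^(12*t) + 3*t^3*e^(6*t) - t^3)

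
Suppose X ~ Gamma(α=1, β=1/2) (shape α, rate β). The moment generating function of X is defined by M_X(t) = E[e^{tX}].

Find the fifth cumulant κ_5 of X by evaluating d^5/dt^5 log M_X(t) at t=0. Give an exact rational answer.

M_X(t) = 1/(2*(1/2 - t))
K_X(t) = log M_X(t) = -log(1/2 - t) - log(2)
K′(t) = -2/(2*t - 1)
K′′(t) = 4/(4*t^2 - 4*t + 1)
K′′′(t) = -16/(8*t^3 - 12*t^2 + 6*t - 1)
K′′′′(t) = 96/(16*t^4 - 32*t^3 + 24*t^2 - 8*t + 1)
K′′′′′(t) = -768/(32*t^5 - 80*t^4 + 80*t^3 - 40*t^2 + 10*t - 1)

κ_5 = K′′′′′(0) = 768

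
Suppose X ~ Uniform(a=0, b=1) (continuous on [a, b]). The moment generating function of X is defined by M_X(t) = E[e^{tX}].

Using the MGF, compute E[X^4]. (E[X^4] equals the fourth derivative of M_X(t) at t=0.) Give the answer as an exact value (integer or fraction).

M_X(t) = (e^(t) - 1)/t
dM/dt = (t*e^(t) - e^(t) + 1)/t^2
d^2M/dt^2 = (t^2*e^(t) - 2*t*e^(t) + 2*e^(t) - 2)/t^3
d^3M/dt^3 = (t^3*e^(t) - 3*t^2*e^(t) + 6*t*e^(t) - 6*e^(t) + 6)/t^4
d^4M/dt^4 = (t^4*e^(t) - 4*t^3*e^(t) + 12*t^2*e^(t) - 24*t*e^(t) + 24*e^(t) - 24)/t^5

E[X^4] = d^4M/dt^4 |_{t=0} = 1/5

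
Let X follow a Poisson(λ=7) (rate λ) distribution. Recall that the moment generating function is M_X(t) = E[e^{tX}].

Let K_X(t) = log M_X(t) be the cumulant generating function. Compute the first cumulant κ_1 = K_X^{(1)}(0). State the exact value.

M_X(t) = e^(7*e^(t) - 7)
K_X(t) = log M_X(t) = 7*e^(t) - 7
K^(1)(t) = 7*e^(t)

κ_1 = K^(1)(0) = 7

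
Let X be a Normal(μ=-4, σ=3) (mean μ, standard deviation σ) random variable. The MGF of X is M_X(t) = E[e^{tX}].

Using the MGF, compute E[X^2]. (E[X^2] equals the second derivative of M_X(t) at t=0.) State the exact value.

E[X^2] = M′′(0) = 25

M_X(t) = e^(9*t^2/2 - 4*t)
M′(t) = 9*t*e^(-4*t)*e^(9*t^2/2) - 4*e^(-4*t)*e^(9*t^2/2)
M′′(t) = (81*t^2*e^(9*t^2/2) - 72*t*e^(9*t^2/2) + 25*e^(9*t^2/2))*e^(-4*t)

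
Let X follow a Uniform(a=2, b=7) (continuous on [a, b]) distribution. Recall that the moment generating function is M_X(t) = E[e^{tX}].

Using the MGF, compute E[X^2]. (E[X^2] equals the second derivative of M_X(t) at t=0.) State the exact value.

M_X(t) = (e^(7*t) - e^(2*t))/(5*t)
M^(2)(t) = (49*t^2*e^(7*t) - 4*t^2*e^(2*t) - 14*t*e^(7*t) + 4*t*e^(2*t) + 2*e^(7*t) - 2*e^(2*t))/(5*t^3)

E[X^2] = M^(2)(0) = 67/3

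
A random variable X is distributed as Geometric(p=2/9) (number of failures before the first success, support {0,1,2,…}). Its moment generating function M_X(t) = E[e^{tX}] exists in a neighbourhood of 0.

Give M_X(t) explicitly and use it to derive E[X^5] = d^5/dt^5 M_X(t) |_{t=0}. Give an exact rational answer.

E[X^5] = d^5M/dt^5 |_{t=0} = 211687/2

M_X(t) = 2/(9*(1 - 7*e^(t)/9))
dM/dt = 14*e^(t)/(49*e^(2*t) - 126*e^(t) + 81)
d^2M/dt^2 = (-98*e^(2*t) - 126*e^(t))/(343*e^(3*t) - 1323*e^(2*t) + 1701*e^(t) - 729)
d^3M/dt^3 = (686*e^(3*t) + 3528*e^(2*t) + 1134*e^(t))/(2401*e^(4*t) - 12348*e^(3*t) + 23814*e^(2*t) - 20412*e^(t) + 6561)
d^4M/dt^4 = (-4802*e^(4*t) - 67914*e^(3*t) - 87318*e^(2*t) - 10206*e^(t))/(16807*e^(5*t) - 108045*e^(4*t) + 277830*e^(3*t) - 357210*e^(2*t) + 229635*e^(t) - 59049)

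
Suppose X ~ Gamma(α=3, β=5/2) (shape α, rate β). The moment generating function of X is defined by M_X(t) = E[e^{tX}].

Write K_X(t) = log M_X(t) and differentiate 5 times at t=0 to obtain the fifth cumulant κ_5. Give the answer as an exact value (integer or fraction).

κ_5 = d^5K/dt^5 |_{t=0} = 2304/3125

M_X(t) = 125/(8*(5/2 - t)^3)
K_X(t) = log M_X(t) = -3*log(5/2 - t) - 3*log(2) + 3*log(5)
dK/dt = -6/(2*t - 5)
d^2K/dt^2 = 12/(4*t^2 - 20*t + 25)
d^3K/dt^3 = -48/(8*t^3 - 60*t^2 + 150*t - 125)
d^4K/dt^4 = 288/(16*t^4 - 160*t^3 + 600*t^2 - 1000*t + 625)
d^5K/dt^5 = -2304/(32*t^5 - 400*t^4 + 2000*t^3 - 5000*t^2 + 6250*t - 3125)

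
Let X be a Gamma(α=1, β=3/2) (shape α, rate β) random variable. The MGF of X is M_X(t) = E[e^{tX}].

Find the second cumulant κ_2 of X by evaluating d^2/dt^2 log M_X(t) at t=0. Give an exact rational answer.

κ_2 = K′′(0) = 4/9

M_X(t) = 3/(2*(3/2 - t))
K_X(t) = log M_X(t) = -log(3/2 - t) - log(2) + log(3)
K′(t) = -2/(2*t - 3)
K′′(t) = 4/(4*t^2 - 12*t + 9)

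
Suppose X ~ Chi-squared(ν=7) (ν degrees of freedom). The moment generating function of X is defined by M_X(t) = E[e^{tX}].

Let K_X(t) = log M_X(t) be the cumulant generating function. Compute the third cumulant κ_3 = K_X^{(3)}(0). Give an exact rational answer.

κ_3 = K′′′(0) = 56

M_X(t) = (1 - 2*t)^(-7/2)
K_X(t) = log M_X(t) = -7*log(1 - 2*t)/2
K′(t) = -7/(2*t - 1)
K′′(t) = 14/(4*t^2 - 4*t + 1)
K′′′(t) = -56/(8*t^3 - 12*t^2 + 6*t - 1)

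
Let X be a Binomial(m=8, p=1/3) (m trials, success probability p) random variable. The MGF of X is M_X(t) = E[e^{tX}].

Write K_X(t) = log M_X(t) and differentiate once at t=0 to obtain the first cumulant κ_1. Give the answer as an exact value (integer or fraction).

M_X(t) = (e^(t)/3 + 2/3)^8
K_X(t) = log M_X(t) = 8*log(e^(t)/3 + 2/3)
dK/dt = 8*e^(t)/(e^(t) + 2)

κ_1 = dK/dt |_{t=0} = 8/3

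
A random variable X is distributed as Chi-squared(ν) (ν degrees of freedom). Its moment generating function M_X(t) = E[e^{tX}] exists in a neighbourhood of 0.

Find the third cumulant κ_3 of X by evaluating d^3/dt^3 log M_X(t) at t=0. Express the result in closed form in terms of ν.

M_X(t) = (1 - 2*t)^(-ν/2)
K_X(t) = log M_X(t) = -ν*log(1 - 2*t)/2
K^(3)(t) = -8*ν/(8*t^3 - 12*t^2 + 6*t - 1)

κ_3 = K^(3)(0) = 8*ν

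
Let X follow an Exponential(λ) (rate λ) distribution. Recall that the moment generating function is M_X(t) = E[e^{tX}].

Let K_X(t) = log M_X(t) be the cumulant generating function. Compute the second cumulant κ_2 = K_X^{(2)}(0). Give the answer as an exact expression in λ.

κ_2 = K′′(0) = λ^(-2)

M_X(t) = λ/(λ - t)
K_X(t) = log M_X(t) = log(λ) - log(λ - t)
K′(t) = -1/(-λ + t)
K′′(t) = 1/(λ^2 - 2*λ*t + t^2)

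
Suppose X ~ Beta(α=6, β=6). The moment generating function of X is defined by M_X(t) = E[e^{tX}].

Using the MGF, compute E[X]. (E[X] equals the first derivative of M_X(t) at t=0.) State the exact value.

M_X(t) = ₁F₁(6; 12; t)
M′(t) = ₁F₁(7; 13; t)/2

E[X] = M′(0) = 1/2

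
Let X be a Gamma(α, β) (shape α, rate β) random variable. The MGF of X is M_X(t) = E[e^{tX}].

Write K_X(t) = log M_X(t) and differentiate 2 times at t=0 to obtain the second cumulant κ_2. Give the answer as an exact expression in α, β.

M_X(t) = (β/(β - t))^α
K_X(t) = log M_X(t) = α*(log(β) - log(β - t))
D^2[K](t) = α/(β^2 - 2*β*t + t^2)

κ_2 = D^2[K](0) = α/β^2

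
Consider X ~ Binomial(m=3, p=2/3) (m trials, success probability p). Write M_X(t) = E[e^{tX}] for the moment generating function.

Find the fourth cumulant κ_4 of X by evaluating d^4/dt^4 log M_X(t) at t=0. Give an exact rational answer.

M_X(t) = (2*e^(t)/3 + 1/3)^3
K_X(t) = log M_X(t) = 3*log(2*e^(t)/3 + 1/3)
dK/dt = 6*e^(t)/(2*e^(t) + 1)
d^2K/dt^2 = 6*e^(t)/(4*e^(2*t) + 4*e^(t) + 1)
d^3K/dt^3 = (-12*e^(2*t) + 6*e^(t))/(8*e^(3*t) + 12*e^(2*t) + 6*e^(t) + 1)
d^4K/dt^4 = (24*e^(3*t) - 48*e^(2*t) + 6*e^(t))/(16*e^(4*t) + 32*e^(3*t) + 24*e^(2*t) + 8*e^(t) + 1)

κ_4 = d^4K/dt^4 |_{t=0} = -2/9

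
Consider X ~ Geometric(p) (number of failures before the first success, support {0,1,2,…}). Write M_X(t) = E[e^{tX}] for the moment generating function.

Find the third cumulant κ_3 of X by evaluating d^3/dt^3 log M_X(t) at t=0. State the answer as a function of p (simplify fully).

M_X(t) = p/(-(1 - p)*e^(t) + 1)
K_X(t) = log M_X(t) = log(p) - log(-(1 - p)*e^(t) + 1)

κ_3 = D^3[K](0) = (p^2 - 3*p + 2)/p^3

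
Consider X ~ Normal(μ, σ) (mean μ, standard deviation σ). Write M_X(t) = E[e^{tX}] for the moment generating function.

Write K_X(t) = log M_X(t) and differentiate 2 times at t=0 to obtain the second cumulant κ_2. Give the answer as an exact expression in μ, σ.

κ_2 = K′′(0) = σ^2

M_X(t) = e^(μ*t + σ^2*t^2/2)
K_X(t) = log M_X(t) = μ*t + σ^2*t^2/2
K′(t) = μ + σ^2*t
K′′(t) = σ^2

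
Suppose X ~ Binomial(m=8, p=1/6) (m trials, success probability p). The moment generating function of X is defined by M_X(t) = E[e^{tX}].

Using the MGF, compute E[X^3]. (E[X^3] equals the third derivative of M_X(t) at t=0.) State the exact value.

M_X(t) = (e^(t)/6 + 5/6)^8

E[X^3] = M^(3)(0) = 68/9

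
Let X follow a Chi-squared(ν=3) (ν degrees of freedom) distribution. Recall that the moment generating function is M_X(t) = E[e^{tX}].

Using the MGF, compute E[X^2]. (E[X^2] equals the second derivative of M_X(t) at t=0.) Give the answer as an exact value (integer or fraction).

M_X(t) = (1 - 2*t)^(-3/2)
M^(2)(t) = -15/(8*t^3*√(1 - 2*t) - 12*t^2*√(1 - 2*t) + 6*t*√(1 - 2*t) - √(1 - 2*t))

E[X^2] = M^(2)(0) = 15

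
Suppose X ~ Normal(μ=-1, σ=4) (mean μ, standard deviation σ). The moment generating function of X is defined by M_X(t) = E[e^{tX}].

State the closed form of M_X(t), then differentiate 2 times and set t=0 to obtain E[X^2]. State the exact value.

M_X(t) = e^(8*t^2 - t)
dM/dt = 16*t*e^(-t)*e^(8*t^2) - e^(-t)*e^(8*t^2)
d^2M/dt^2 = (256*t^2*e^(8*t^2) - 32*t*e^(8*t^2) + 17*e^(8*t^2))*e^(-t)

E[X^2] = d^2M/dt^2 |_{t=0} = 17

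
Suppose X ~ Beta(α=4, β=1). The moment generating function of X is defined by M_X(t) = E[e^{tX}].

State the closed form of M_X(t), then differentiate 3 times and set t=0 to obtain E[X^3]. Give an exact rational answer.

M_X(t) = ₁F₁(4; 5; t)
M^(3)(t) = 4*₁F₁(7; 8; t)/7

E[X^3] = M^(3)(0) = 4/7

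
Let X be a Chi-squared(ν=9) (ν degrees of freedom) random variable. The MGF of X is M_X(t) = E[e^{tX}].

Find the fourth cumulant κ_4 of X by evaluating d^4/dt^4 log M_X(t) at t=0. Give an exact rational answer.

M_X(t) = (1 - 2*t)^(-9/2)
K_X(t) = log M_X(t) = -9*log(1 - 2*t)/2
dK/dt = -9/(2*t - 1)
d^2K/dt^2 = 18/(4*t^2 - 4*t + 1)
d^3K/dt^3 = -72/(8*t^3 - 12*t^2 + 6*t - 1)
d^4K/dt^4 = 432/(16*t^4 - 32*t^3 + 24*t^2 - 8*t + 1)

κ_4 = d^4K/dt^4 |_{t=0} = 432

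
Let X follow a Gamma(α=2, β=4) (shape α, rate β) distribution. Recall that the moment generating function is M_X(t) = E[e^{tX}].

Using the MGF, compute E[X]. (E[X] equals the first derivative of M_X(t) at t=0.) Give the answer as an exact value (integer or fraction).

M_X(t) = 16/(4 - t)^2
M′(t) = -32/(t^3 - 12*t^2 + 48*t - 64)

E[X] = M′(0) = 1/2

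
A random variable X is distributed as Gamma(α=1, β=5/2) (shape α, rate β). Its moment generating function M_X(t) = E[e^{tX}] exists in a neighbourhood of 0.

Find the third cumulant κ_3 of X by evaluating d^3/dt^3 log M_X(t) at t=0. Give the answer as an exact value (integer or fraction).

M_X(t) = 5/(2*(5/2 - t))
K_X(t) = log M_X(t) = -log(5/2 - t) - log(2) + log(5)
K′(t) = -2/(2*t - 5)
K′′(t) = 4/(4*t^2 - 20*t + 25)
K′′′(t) = -16/(8*t^3 - 60*t^2 + 150*t - 125)

κ_3 = K′′′(0) = 16/125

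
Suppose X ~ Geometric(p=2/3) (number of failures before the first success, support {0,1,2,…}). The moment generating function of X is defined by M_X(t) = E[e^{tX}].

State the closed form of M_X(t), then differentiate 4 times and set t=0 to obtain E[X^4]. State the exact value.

M_X(t) = 2/(3*(1 - e^(t)/3))
M^(4)(t) = (-2*e^(4*t) - 66*e^(3*t) - 198*e^(2*t) - 54*e^(t))/(e^(5*t) - 15*e^(4*t) + 90*e^(3*t) - 270*e^(2*t) + 405*e^(t) - 243)

E[X^4] = M^(4)(0) = 10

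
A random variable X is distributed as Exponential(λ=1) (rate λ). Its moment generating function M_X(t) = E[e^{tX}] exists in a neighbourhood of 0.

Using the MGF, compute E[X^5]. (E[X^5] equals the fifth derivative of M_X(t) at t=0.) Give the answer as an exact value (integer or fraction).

E[X^5] = d^5M/dt^5 |_{t=0} = 120

M_X(t) = 1/(1 - t)
dM/dt = 1/(t^2 - 2*t + 1)
d^2M/dt^2 = -2/(t^3 - 3*t^2 + 3*t - 1)
d^3M/dt^3 = 6/(t^4 - 4*t^3 + 6*t^2 - 4*t + 1)
d^4M/dt^4 = -24/(t^5 - 5*t^4 + 10*t^3 - 10*t^2 + 5*t - 1)
d^5M/dt^5 = 120/(t^6 - 6*t^5 + 15*t^4 - 20*t^3 + 15*t^2 - 6*t + 1)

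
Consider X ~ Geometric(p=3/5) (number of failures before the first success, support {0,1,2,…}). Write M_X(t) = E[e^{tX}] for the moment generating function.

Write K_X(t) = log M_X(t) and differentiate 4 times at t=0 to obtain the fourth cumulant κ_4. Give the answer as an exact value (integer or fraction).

κ_4 = D^4[K](0) = 230/27

M_X(t) = 3/(5*(1 - 2*e^(t)/5))
K_X(t) = log M_X(t) = -log(1 - 2*e^(t)/5) - log(5) + log(3)
D^4[K](t) = (40*e^(3*t) + 400*e^(2*t) + 250*e^(t))/(16*e^(4*t) - 160*e^(3*t) + 600*e^(2*t) - 1000*e^(t) + 625)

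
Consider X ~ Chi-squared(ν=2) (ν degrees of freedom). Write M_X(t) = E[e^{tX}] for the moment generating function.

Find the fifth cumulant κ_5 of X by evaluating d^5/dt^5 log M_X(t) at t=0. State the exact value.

κ_5 = K^(5)(0) = 768

M_X(t) = 1/(1 - 2*t)
K_X(t) = log M_X(t) = -log(1 - 2*t)
K^(5)(t) = -768/(32*t^5 - 80*t^4 + 80*t^3 - 40*t^2 + 10*t - 1)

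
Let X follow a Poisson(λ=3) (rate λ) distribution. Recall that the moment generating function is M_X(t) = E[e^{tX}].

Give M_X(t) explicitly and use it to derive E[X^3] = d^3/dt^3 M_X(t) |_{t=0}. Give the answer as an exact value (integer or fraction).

E[X^3] = M^(3)(0) = 57

M_X(t) = e^(3*e^(t) - 3)
M^(3)(t) = (27*e^(3*t)*e^(3*e^(t)) + 27*e^(2*t)*e^(3*e^(t)) + 3*e^(t)*e^(3*e^(t)))*e^(-3)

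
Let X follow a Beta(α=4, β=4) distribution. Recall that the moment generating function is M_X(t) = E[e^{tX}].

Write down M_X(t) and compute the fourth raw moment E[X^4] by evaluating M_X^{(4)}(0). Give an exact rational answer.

E[X^4] = M′′′′(0) = 7/66

M_X(t) = ₁F₁(4; 8; t)
M′(t) = ₁F₁(5; 9; t)/2
M′′(t) = 5*₁F₁(6; 10; t)/18
M′′′(t) = ₁F₁(7; 11; t)/6
M′′′′(t) = 7*₁F₁(8; 12; t)/66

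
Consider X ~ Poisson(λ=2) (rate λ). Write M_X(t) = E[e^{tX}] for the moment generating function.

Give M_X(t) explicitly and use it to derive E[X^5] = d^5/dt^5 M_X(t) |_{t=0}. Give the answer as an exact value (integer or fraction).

E[X^5] = M^(5)(0) = 454

M_X(t) = e^(2*e^(t) - 2)
M^(5)(t) = (32*e^(5*t)*e^(2*e^(t)) + 160*e^(4*t)*e^(2*e^(t)) + 200*e^(3*t)*e^(2*e^(t)) + 60*e^(2*t)*e^(2*e^(t)) + 2*e^(t)*e^(2*e^(t)))*e^(-2)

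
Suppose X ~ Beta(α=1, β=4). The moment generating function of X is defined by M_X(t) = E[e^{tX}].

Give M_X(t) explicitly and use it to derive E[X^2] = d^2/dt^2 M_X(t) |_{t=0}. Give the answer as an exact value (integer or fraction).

E[X^2] = M^(2)(0) = 1/15

M_X(t) = ₁F₁(1; 5; t)
M^(2)(t) = ₁F₁(3; 7; t)/15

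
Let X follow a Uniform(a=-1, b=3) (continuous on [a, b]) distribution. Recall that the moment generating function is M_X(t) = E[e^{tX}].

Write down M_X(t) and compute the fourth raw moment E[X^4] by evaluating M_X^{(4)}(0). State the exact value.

E[X^4] = M^(4)(0) = 61/5

M_X(t) = (e^(3*t) - e^(-t))/(4*t)
M^(4)(t) = (81*t^4*e^(4*t) - t^4 - 108*t^3*e^(4*t) - 4*t^3 + 108*t^2*e^(4*t) - 12*t^2 - 72*t*e^(4*t) - 24*t + 24*e^(4*t) - 24)*e^(-t)/(4*t^5)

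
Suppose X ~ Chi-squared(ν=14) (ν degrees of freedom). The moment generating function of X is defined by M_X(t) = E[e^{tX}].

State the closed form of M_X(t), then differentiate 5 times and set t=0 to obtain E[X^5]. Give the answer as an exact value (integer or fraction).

E[X^5] = M^(5)(0) = 1774080

M_X(t) = (1 - 2*t)^(-7)
M^(5)(t) = 1774080/(4096*t^12 - 24576*t^11 + 67584*t^10 - 112640*t^9 + 126720*t^8 - 101376*t^7 + 59136*t^6 - 25344*t^5 + 7920*t^4 - 1760*t^3 + 264*t^2 - 24*t + 1)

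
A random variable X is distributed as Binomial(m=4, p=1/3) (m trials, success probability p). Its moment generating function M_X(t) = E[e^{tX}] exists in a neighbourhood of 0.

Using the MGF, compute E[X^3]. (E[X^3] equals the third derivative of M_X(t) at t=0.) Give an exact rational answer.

M_X(t) = (e^(t)/3 + 2/3)^4
M^(3)(t) = 64*e^(4*t)/81 + 8*e^(3*t)/3 + 64*e^(2*t)/27 + 32*e^(t)/81

E[X^3] = M^(3)(0) = 56/9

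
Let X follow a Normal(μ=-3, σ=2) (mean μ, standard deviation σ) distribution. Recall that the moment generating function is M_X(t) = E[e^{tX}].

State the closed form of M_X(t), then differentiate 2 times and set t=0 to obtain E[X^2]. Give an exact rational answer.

E[X^2] = M′′(0) = 13

M_X(t) = e^(2*t^2 - 3*t)
M′(t) = 4*t*e^(-3*t)*e^(2*t^2) - 3*e^(-3*t)*e^(2*t^2)
M′′(t) = (16*t^2*e^(2*t^2) - 24*t*e^(2*t^2) + 13*e^(2*t^2))*e^(-3*t)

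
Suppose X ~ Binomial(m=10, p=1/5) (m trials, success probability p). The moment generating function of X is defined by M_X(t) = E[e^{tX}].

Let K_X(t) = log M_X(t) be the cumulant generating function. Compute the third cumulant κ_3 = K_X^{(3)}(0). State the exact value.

M_X(t) = (e^(t)/5 + 4/5)^10
K_X(t) = log M_X(t) = 10*log(e^(t)/5 + 4/5)
dK/dt = 10*e^(t)/(e^(t) + 4)
d^2K/dt^2 = 40*e^(t)/(e^(2*t) + 8*e^(t) + 16)
d^3K/dt^3 = (-40*e^(2*t) + 160*e^(t))/(e^(3*t) + 12*e^(2*t) + 48*e^(t) + 64)

κ_3 = d^3K/dt^3 |_{t=0} = 24/25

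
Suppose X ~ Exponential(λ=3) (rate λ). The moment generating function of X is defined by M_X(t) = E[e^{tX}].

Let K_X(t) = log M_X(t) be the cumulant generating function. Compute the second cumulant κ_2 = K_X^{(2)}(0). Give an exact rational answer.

M_X(t) = 3/(3 - t)
K_X(t) = log M_X(t) = -log(3 - t) + log(3)
K^(2)(t) = 1/(t^2 - 6*t + 9)

κ_2 = K^(2)(0) = 1/9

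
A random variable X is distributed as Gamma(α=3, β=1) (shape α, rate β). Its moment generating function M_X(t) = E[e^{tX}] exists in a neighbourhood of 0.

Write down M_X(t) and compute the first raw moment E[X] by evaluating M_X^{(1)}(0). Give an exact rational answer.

E[X] = M′(0) = 3

M_X(t) = (1 - t)^(-3)
M′(t) = 3/(t^4 - 4*t^3 + 6*t^2 - 4*t + 1)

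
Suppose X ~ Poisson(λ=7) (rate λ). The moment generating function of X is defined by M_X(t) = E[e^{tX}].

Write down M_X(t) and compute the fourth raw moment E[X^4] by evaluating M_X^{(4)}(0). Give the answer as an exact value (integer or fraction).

E[X^4] = M^(4)(0) = 4809

M_X(t) = e^(7*e^(t) - 7)
M^(4)(t) = (2401*e^(4*t)*e^(7*e^(t)) + 2058*e^(3*t)*e^(7*e^(t)) + 343*e^(2*t)*e^(7*e^(t)) + 7*e^(t)*e^(7*e^(t)))*e^(-7)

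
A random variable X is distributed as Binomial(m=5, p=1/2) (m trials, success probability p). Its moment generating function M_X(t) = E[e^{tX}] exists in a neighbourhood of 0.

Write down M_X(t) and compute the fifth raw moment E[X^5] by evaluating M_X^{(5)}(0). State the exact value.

M_X(t) = (e^(t)/2 + 1/2)^5
M^(5)(t) = 3125*e^(5*t)/32 + 160*e^(4*t) + 1215*e^(3*t)/16 + 10*e^(2*t) + 5*e^(t)/32

E[X^5] = M^(5)(0) = 1375/4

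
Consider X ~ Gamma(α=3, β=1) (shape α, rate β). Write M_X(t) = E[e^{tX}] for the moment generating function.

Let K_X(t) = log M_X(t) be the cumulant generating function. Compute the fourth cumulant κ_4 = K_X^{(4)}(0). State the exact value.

κ_4 = K^(4)(0) = 18

M_X(t) = (1 - t)^(-3)
K_X(t) = log M_X(t) = -3*log(1 - t)
K^(4)(t) = 18/(t^4 - 4*t^3 + 6*t^2 - 4*t + 1)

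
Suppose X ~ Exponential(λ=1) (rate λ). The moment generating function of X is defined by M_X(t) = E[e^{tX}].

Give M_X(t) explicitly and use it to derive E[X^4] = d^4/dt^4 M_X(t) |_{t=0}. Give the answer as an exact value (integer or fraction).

E[X^4] = d^4M/dt^4 |_{t=0} = 24

M_X(t) = 1/(1 - t)
dM/dt = 1/(t^2 - 2*t + 1)
d^2M/dt^2 = -2/(t^3 - 3*t^2 + 3*t - 1)
d^3M/dt^3 = 6/(t^4 - 4*t^3 + 6*t^2 - 4*t + 1)
d^4M/dt^4 = -24/(t^5 - 5*t^4 + 10*t^3 - 10*t^2 + 5*t - 1)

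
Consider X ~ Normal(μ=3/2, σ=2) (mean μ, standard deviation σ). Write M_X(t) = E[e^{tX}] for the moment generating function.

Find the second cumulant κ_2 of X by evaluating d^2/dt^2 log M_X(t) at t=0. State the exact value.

κ_2 = K^(2)(0) = 4

M_X(t) = e^(2*t^2 + 3*t/2)
K_X(t) = log M_X(t) = 2*t^2 + 3*t/2
K^(2)(t) = 4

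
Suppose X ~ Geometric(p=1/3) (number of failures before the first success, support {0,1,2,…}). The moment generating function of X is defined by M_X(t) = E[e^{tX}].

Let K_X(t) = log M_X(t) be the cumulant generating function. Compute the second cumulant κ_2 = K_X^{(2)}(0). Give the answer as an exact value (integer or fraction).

κ_2 = d^2K/dt^2 |_{t=0} = 6

M_X(t) = 1/(3*(1 - 2*e^(t)/3))
K_X(t) = log M_X(t) = -log(1 - 2*e^(t)/3) - log(3)
dK/dt = -2*e^(t)/(2*e^(t) - 3)
d^2K/dt^2 = 6*e^(t)/(4*e^(2*t) - 12*e^(t) + 9)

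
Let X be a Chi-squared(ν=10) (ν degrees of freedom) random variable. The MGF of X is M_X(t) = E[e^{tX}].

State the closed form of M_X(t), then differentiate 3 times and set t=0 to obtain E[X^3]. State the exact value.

E[X^3] = D^3[M](0) = 1680

M_X(t) = (1 - 2*t)^(-5)
D^3[M](t) = 1680/(256*t^8 - 1024*t^7 + 1792*t^6 - 1792*t^5 + 1120*t^4 - 448*t^3 + 112*t^2 - 16*t + 1)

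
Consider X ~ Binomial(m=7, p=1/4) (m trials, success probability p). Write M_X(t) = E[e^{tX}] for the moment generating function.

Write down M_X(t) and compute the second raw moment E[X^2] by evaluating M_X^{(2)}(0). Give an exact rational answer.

M_X(t) = (e^(t)/4 + 3/4)^7
M′(t) = 7*e^(7*t)/16384 + 63*e^(6*t)/8192 + 945*e^(5*t)/16384 + 945*e^(4*t)/4096 + 8505*e^(3*t)/16384 + 5103*e^(2*t)/8192 + 5103*e^(t)/16384
M′′(t) = 49*e^(7*t)/16384 + 189*e^(6*t)/4096 + 4725*e^(5*t)/16384 + 945*e^(4*t)/1024 + 25515*e^(3*t)/16384 + 5103*e^(2*t)/4096 + 5103*e^(t)/16384

E[X^2] = M′′(0) = 35/8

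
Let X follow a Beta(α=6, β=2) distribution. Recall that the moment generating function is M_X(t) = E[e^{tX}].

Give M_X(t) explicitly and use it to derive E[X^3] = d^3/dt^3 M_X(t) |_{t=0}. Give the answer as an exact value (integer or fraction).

M_X(t) = ₁F₁(6; 8; t)
M^(3)(t) = 7*₁F₁(9; 11; t)/15

E[X^3] = M^(3)(0) = 7/15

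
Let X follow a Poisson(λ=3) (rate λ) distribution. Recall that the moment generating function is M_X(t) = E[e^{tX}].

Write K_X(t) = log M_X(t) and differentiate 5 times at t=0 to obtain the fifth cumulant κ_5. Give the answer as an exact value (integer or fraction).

κ_5 = D^5[K](0) = 3

M_X(t) = e^(3*e^(t) - 3)
K_X(t) = log M_X(t) = 3*e^(t) - 3
D^5[K](t) = 3*e^(t)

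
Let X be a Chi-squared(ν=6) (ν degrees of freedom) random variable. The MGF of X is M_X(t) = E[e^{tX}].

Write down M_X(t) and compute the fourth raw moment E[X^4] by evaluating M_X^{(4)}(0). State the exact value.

M_X(t) = (1 - 2*t)^(-3)
M^(4)(t) = -5760/(128*t^7 - 448*t^6 + 672*t^5 - 560*t^4 + 280*t^3 - 84*t^2 + 14*t - 1)

E[X^4] = M^(4)(0) = 5760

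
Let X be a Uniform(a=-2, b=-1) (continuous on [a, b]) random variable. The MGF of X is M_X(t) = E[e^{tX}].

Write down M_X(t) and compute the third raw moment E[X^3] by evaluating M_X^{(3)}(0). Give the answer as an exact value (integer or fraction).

M_X(t) = (e^(-t) - e^(-2*t))/t
M^(3)(t) = (-t^3*e^(t) + 8*t^3 - 3*t^2*e^(t) + 12*t^2 - 6*t*e^(t) + 12*t - 6*e^(t) + 6)*e^(-2*t)/t^4

E[X^3] = M^(3)(0) = -15/4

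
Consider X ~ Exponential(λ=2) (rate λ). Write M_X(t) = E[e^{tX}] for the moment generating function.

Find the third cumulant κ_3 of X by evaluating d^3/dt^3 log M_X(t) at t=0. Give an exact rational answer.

M_X(t) = 2/(2 - t)
K_X(t) = log M_X(t) = -log(2 - t) + log(2)
dK/dt = -1/(t - 2)
d^2K/dt^2 = 1/(t^2 - 4*t + 4)
d^3K/dt^3 = -2/(t^3 - 6*t^2 + 12*t - 8)

κ_3 = d^3K/dt^3 |_{t=0} = 1/4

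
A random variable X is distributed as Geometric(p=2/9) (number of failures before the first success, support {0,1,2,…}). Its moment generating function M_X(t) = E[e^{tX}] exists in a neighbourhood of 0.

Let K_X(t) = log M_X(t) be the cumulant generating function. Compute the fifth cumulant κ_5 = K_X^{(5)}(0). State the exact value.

κ_5 = d^5K/dt^5 |_{t=0} = 23940

M_X(t) = 2/(9*(1 - 7*e^(t)/9))
K_X(t) = log M_X(t) = -log(1 - 7*e^(t)/9) - 2*log(3) + log(2)
dK/dt = -7*e^(t)/(7*e^(t) - 9)
d^2K/dt^2 = 63*e^(t)/(49*e^(2*t) - 126*e^(t) + 81)
d^3K/dt^3 = (-441*e^(2*t) - 567*e^(t))/(343*e^(3*t) - 1323*e^(2*t) + 1701*e^(t) - 729)
d^4K/dt^4 = (3087*e^(3*t) + 15876*e^(2*t) + 5103*e^(t))/(2401*e^(4*t) - 12348*e^(3*t) + 23814*e^(2*t) - 20412*e^(t) + 6561)
d^5K/dt^5 = (-21609*e^(4*t) - 305613*e^(3*t) - 392931*e^(2*t) - 45927*e^(t))/(16807*e^(5*t) - 108045*e^(4*t) + 277830*e^(3*t) - 357210*e^(2*t) + 229635*e^(t) - 59049)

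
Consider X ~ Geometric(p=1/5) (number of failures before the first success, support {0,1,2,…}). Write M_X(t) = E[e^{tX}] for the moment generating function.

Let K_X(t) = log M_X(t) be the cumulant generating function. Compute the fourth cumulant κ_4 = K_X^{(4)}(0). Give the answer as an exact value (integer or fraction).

M_X(t) = 1/(5*(1 - 4*e^(t)/5))
K_X(t) = log M_X(t) = -log(1 - 4*e^(t)/5) - log(5)
D^4[K](t) = (320*e^(3*t) + 1600*e^(2*t) + 500*e^(t))/(256*e^(4*t) - 1280*e^(3*t) + 2400*e^(2*t) - 2000*e^(t) + 625)

κ_4 = D^4[K](0) = 2420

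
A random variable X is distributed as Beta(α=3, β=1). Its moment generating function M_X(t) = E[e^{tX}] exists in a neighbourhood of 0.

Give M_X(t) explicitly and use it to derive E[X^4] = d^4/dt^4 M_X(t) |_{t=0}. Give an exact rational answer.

M_X(t) = ₁F₁(3; 4; t)
M^(4)(t) = 3*₁F₁(7; 8; t)/7

E[X^4] = M^(4)(0) = 3/7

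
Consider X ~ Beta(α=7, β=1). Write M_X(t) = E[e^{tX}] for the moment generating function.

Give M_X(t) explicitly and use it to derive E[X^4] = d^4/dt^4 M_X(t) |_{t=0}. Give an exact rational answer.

M_X(t) = ₁F₁(7; 8; t)
M′(t) = 7*₁F₁(8; 9; t)/8
M′′(t) = 7*₁F₁(9; 10; t)/9
M′′′(t) = 7*₁F₁(10; 11; t)/10
M′′′′(t) = 7*₁F₁(11; 12; t)/11

E[X^4] = M′′′′(0) = 7/11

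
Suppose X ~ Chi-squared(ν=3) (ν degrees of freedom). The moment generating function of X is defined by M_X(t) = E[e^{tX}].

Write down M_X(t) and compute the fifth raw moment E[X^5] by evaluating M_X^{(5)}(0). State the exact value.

M_X(t) = (1 - 2*t)^(-3/2)
D^5[M](t) = 10395/(64*t^6*√(1 - 2*t) - 192*t^5*√(1 - 2*t) + 240*t^4*√(1 - 2*t) - 160*t^3*√(1 - 2*t) + 60*t^2*√(1 - 2*t) - 12*t*√(1 - 2*t) + √(1 - 2*t))

E[X^5] = D^5[M](0) = 10395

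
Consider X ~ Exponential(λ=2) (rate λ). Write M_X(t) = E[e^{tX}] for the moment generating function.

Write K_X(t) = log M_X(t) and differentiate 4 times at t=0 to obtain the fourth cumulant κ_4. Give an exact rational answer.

κ_4 = d^4K/dt^4 |_{t=0} = 3/8

M_X(t) = 2/(2 - t)
K_X(t) = log M_X(t) = -log(2 - t) + log(2)
dK/dt = -1/(t - 2)
d^2K/dt^2 = 1/(t^2 - 4*t + 4)
d^3K/dt^3 = -2/(t^3 - 6*t^2 + 12*t - 8)
d^4K/dt^4 = 6/(t^4 - 8*t^3 + 24*t^2 - 32*t + 16)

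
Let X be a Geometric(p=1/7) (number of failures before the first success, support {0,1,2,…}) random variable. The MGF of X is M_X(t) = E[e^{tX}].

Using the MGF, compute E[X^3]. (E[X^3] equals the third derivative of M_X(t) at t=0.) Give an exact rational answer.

E[X^3] = D^3[M](0) = 1518

M_X(t) = 1/(7*(1 - 6*e^(t)/7))
D^3[M](t) = (216*e^(3*t) + 1008*e^(2*t) + 294*e^(t))/(1296*e^(4*t) - 6048*e^(3*t) + 10584*e^(2*t) - 8232*e^(t) + 2401)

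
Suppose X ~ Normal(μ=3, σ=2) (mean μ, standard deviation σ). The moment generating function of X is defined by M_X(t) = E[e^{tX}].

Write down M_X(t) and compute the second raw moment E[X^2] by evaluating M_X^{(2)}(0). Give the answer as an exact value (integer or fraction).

M_X(t) = e^(2*t^2 + 3*t)
dM/dt = 4*t*e^(3*t)*e^(2*t^2) + 3*e^(3*t)*e^(2*t^2)
d^2M/dt^2 = 16*t^2*e^(3*t)*e^(2*t^2) + 24*t*e^(3*t)*e^(2*t^2) + 13*e^(3*t)*e^(2*t^2)

E[X^2] = d^2M/dt^2 |_{t=0} = 13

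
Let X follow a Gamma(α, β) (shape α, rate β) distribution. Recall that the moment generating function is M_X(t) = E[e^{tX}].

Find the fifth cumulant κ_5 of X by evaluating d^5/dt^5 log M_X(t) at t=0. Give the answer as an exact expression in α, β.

κ_5 = K^(5)(0) = 24*α/β^5

M_X(t) = (β/(β - t))^α
K_X(t) = log M_X(t) = α*(log(β) - log(β - t))
K^(5)(t) = -24*α/(-β^5 + 5*β^4*t - 10*β^3*t^2 + 10*β^2*t^3 - 5*β*t^4 + t^5)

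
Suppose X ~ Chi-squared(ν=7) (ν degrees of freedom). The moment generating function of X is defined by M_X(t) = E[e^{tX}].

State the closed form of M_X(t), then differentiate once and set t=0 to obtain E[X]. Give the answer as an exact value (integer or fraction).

M_X(t) = (1 - 2*t)^(-7/2)
M^(1)(t) = 7/(16*t^4*√(1 - 2*t) - 32*t^3*√(1 - 2*t) + 24*t^2*√(1 - 2*t) - 8*t*√(1 - 2*t) + √(1 - 2*t))

E[X] = M^(1)(0) = 7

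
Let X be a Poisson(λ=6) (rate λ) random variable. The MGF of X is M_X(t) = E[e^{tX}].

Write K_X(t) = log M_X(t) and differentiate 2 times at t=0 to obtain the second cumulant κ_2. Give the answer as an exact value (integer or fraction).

M_X(t) = e^(6*e^(t) - 6)
K_X(t) = log M_X(t) = 6*e^(t) - 6
dK/dt = 6*e^(t)
d^2K/dt^2 = 6*e^(t)

κ_2 = d^2K/dt^2 |_{t=0} = 6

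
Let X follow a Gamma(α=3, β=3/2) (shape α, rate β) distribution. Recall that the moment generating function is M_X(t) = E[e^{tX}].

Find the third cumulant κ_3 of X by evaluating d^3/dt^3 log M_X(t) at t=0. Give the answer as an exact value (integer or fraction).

M_X(t) = 27/(8*(3/2 - t)^3)
K_X(t) = log M_X(t) = -3*log(3/2 - t) - 3*log(2) + 3*log(3)
K′(t) = -6/(2*t - 3)
K′′(t) = 12/(4*t^2 - 12*t + 9)
K′′′(t) = -48/(8*t^3 - 36*t^2 + 54*t - 27)

κ_3 = K′′′(0) = 16/9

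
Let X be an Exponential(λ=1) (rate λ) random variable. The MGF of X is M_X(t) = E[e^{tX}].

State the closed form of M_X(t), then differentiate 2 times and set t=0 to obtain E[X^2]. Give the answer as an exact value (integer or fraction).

E[X^2] = M′′(0) = 2

M_X(t) = 1/(1 - t)
M′(t) = 1/(t^2 - 2*t + 1)
M′′(t) = -2/(t^3 - 3*t^2 + 3*t - 1)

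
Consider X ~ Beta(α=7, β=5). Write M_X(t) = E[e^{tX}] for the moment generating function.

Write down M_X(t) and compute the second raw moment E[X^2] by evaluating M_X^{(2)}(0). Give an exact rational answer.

E[X^2] = M′′(0) = 14/39

M_X(t) = ₁F₁(7; 12; t)
M′(t) = 7*₁F₁(8; 13; t)/12
M′′(t) = 14*₁F₁(9; 14; t)/39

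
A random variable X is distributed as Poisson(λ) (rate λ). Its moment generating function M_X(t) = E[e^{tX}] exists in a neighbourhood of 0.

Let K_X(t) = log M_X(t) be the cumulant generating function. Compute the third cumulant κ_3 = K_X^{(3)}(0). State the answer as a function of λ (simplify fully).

κ_3 = K′′′(0) = λ

M_X(t) = e^(λ*(e^(t) - 1))
K_X(t) = log M_X(t) = λ*(e^(t) - 1)
K′(t) = λ*e^(t)
K′′(t) = λ*e^(t)
K′′′(t) = λ*e^(t)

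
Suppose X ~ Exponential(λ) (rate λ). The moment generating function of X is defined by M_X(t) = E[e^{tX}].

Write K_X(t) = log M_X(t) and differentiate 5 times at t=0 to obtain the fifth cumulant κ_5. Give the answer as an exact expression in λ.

M_X(t) = λ/(λ - t)
K_X(t) = log M_X(t) = log(λ) - log(λ - t)
dK/dt = -1/(-λ + t)
d^2K/dt^2 = 1/(λ^2 - 2*λ*t + t^2)
d^3K/dt^3 = -2/(-λ^3 + 3*λ^2*t - 3*λ*t^2 + t^3)
d^4K/dt^4 = 6/(λ^4 - 4*λ^3*t + 6*λ^2*t^2 - 4*λ*t^3 + t^4)
d^5K/dt^5 = -24/(-λ^5 + 5*λ^4*t - 10*λ^3*t^2 + 10*λ^2*t^3 - 5*λ*t^4 + t^5)

κ_5 = d^5K/dt^5 |_{t=0} = 24/λ^5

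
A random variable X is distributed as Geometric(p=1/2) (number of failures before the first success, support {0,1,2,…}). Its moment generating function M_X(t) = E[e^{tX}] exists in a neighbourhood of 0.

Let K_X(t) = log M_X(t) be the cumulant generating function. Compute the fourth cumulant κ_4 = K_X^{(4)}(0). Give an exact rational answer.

M_X(t) = 1/(2*(1 - e^(t)/2))
K_X(t) = log M_X(t) = -log(1 - e^(t)/2) - log(2)
D^4[K](t) = (2*e^(3*t) + 16*e^(2*t) + 8*e^(t))/(e^(4*t) - 8*e^(3*t) + 24*e^(2*t) - 32*e^(t) + 16)

κ_4 = D^4[K](0) = 26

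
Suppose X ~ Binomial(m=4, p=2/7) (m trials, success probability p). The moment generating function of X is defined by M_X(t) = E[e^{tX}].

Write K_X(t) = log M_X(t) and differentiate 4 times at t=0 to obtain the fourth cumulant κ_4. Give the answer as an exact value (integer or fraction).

κ_4 = d^4K/dt^4 |_{t=0} = -440/2401

M_X(t) = (2*e^(t)/7 + 5/7)^4
K_X(t) = log M_X(t) = 4*log(2*e^(t)/7 + 5/7)
dK/dt = 8*e^(t)/(2*e^(t) + 5)
d^2K/dt^2 = 40*e^(t)/(4*e^(2*t) + 20*e^(t) + 25)
d^3K/dt^3 = (-80*e^(2*t) + 200*e^(t))/(8*e^(3*t) + 60*e^(2*t) + 150*e^(t) + 125)
d^4K/dt^4 = (160*e^(3*t) - 1600*e^(2*t) + 1000*e^(t))/(16*e^(4*t) + 160*e^(3*t) + 600*e^(2*t) + 1000*e^(t) + 625)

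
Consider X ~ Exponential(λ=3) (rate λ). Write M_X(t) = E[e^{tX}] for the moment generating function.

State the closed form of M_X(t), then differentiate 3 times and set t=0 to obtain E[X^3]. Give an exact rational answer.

M_X(t) = 3/(3 - t)
D^3[M](t) = 18/(t^4 - 12*t^3 + 54*t^2 - 108*t + 81)

E[X^3] = D^3[M](0) = 2/9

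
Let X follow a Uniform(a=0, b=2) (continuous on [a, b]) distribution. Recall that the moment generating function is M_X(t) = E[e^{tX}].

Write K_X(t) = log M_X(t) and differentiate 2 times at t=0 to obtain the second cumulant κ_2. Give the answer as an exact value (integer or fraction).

κ_2 = D^2[K](0) = 1/3

M_X(t) = (e^(2*t) - 1)/(2*t)
K_X(t) = log M_X(t) = -log(t) + log(e^(2*t) - 1) - log(2)
D^2[K](t) = (-4*t^2*e^(2*t) + e^(4*t) - 2*e^(2*t) + 1)/(t^2*e^(4*t) - 2*t^2*e^(2*t) + t^2)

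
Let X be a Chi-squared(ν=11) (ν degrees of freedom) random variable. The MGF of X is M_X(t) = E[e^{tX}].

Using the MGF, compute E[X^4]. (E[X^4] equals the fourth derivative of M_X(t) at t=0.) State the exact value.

M_X(t) = (1 - 2*t)^(-11/2)
M′(t) = 11/(64*t^6*√(1 - 2*t) - 192*t^5*√(1 - 2*t) + 240*t^4*√(1 - 2*t) - 160*t^3*√(1 - 2*t) + 60*t^2*√(1 - 2*t) - 12*t*√(1 - 2*t) + √(1 - 2*t))
M′′(t) = -143/(128*t^7*√(1 - 2*t) - 448*t^6*√(1 - 2*t) + 672*t^5*√(1 - 2*t) - 560*t^4*√(1 - 2*t) + 280*t^3*√(1 - 2*t) - 84*t^2*√(1 - 2*t) + 14*t*√(1 - 2*t) - √(1 - 2*t))

E[X^4] = M′′′′(0) = 36465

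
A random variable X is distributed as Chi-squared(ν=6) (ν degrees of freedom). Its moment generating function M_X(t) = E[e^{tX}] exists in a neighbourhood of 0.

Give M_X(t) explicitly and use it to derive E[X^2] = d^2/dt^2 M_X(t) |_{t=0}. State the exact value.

E[X^2] = M^(2)(0) = 48

M_X(t) = (1 - 2*t)^(-3)
M^(2)(t) = -48/(32*t^5 - 80*t^4 + 80*t^3 - 40*t^2 + 10*t - 1)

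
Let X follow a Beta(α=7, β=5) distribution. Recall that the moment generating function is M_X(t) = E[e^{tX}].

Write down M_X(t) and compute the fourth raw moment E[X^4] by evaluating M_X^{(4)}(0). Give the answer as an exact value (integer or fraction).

E[X^4] = M^(4)(0) = 2/13

M_X(t) = ₁F₁(7; 12; t)
M^(4)(t) = 2*₁F₁(11; 16; t)/13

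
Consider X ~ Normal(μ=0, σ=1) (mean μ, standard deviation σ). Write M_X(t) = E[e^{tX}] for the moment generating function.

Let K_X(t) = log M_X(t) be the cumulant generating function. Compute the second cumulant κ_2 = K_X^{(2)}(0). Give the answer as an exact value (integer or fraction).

κ_2 = D^2[K](0) = 1

M_X(t) = e^(t^2/2)
K_X(t) = log M_X(t) = t^2/2
D^2[K](t) = 1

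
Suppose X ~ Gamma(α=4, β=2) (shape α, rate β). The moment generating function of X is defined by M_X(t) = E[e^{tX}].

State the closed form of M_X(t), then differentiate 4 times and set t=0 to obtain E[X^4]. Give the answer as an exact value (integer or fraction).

M_X(t) = 16/(2 - t)^4
M′(t) = -64/(t^5 - 10*t^4 + 40*t^3 - 80*t^2 + 80*t - 32)
M′′(t) = 320/(t^6 - 12*t^5 + 60*t^4 - 160*t^3 + 240*t^2 - 192*t + 64)
M′′′(t) = -1920/(t^7 - 14*t^6 + 84*t^5 - 280*t^4 + 560*t^3 - 672*t^2 + 448*t - 128)
M′′′′(t) = 13440/(t^8 - 16*t^7 + 112*t^6 - 448*t^5 + 1120*t^4 - 1792*t^3 + 1792*t^2 - 1024*t + 256)

E[X^4] = M′′′′(0) = 105/2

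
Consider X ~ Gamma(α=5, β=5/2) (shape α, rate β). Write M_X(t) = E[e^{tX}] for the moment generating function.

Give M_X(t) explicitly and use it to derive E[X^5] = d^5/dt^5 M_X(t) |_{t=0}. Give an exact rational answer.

E[X^5] = M^(5)(0) = 96768/625

M_X(t) = 3125/(32*(5/2 - t)^5)
M^(5)(t) = 1512000000/(1024*t^10 - 25600*t^9 + 288000*t^8 - 1920000*t^7 + 8400000*t^6 - 25200000*t^5 + 52500000*t^4 - 75000000*t^3 + 70312500*t^2 - 39062500*t + 9765625)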